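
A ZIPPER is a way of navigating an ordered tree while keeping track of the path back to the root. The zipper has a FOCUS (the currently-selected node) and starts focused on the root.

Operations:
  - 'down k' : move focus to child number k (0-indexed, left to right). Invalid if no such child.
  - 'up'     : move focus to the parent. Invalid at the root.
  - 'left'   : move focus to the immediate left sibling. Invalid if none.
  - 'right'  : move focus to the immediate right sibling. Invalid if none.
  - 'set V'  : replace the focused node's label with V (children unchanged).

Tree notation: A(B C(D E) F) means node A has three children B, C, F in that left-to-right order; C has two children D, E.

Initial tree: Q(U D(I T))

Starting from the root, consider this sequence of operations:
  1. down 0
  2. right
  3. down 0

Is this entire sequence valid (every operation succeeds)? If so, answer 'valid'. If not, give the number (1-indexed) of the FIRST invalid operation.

Step 1 (down 0): focus=U path=0 depth=1 children=[] left=[] right=['D'] parent=Q
Step 2 (right): focus=D path=1 depth=1 children=['I', 'T'] left=['U'] right=[] parent=Q
Step 3 (down 0): focus=I path=1/0 depth=2 children=[] left=[] right=['T'] parent=D

Answer: valid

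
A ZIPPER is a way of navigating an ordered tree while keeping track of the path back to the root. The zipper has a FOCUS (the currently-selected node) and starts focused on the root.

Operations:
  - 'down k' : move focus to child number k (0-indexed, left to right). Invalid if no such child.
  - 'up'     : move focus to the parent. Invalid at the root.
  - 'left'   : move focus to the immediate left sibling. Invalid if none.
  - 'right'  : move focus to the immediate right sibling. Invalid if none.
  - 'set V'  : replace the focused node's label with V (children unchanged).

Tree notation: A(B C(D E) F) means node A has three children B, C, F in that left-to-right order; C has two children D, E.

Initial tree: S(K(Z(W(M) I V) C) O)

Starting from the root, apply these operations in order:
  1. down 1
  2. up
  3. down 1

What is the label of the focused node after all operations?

Step 1 (down 1): focus=O path=1 depth=1 children=[] left=['K'] right=[] parent=S
Step 2 (up): focus=S path=root depth=0 children=['K', 'O'] (at root)
Step 3 (down 1): focus=O path=1 depth=1 children=[] left=['K'] right=[] parent=S

Answer: O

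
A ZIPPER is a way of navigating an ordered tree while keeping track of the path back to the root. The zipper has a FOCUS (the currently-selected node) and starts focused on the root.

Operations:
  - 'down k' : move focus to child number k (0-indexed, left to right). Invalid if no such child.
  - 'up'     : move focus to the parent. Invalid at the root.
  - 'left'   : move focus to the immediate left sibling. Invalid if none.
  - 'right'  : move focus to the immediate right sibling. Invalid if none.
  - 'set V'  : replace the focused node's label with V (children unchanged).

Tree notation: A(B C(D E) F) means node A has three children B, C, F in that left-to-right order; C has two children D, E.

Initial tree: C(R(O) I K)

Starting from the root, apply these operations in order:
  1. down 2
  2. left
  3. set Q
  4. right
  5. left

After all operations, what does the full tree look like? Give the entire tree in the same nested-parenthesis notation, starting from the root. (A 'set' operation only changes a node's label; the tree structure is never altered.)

Answer: C(R(O) Q K)

Derivation:
Step 1 (down 2): focus=K path=2 depth=1 children=[] left=['R', 'I'] right=[] parent=C
Step 2 (left): focus=I path=1 depth=1 children=[] left=['R'] right=['K'] parent=C
Step 3 (set Q): focus=Q path=1 depth=1 children=[] left=['R'] right=['K'] parent=C
Step 4 (right): focus=K path=2 depth=1 children=[] left=['R', 'Q'] right=[] parent=C
Step 5 (left): focus=Q path=1 depth=1 children=[] left=['R'] right=['K'] parent=C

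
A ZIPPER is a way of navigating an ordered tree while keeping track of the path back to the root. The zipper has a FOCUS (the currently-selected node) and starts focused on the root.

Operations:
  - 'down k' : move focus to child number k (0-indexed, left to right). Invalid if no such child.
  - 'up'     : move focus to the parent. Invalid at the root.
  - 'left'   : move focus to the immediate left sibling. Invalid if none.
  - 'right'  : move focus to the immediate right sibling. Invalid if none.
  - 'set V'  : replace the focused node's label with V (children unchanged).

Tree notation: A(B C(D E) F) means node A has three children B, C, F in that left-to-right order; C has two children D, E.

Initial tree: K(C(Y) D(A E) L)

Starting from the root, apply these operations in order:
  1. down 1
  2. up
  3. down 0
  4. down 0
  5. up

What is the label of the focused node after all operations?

Step 1 (down 1): focus=D path=1 depth=1 children=['A', 'E'] left=['C'] right=['L'] parent=K
Step 2 (up): focus=K path=root depth=0 children=['C', 'D', 'L'] (at root)
Step 3 (down 0): focus=C path=0 depth=1 children=['Y'] left=[] right=['D', 'L'] parent=K
Step 4 (down 0): focus=Y path=0/0 depth=2 children=[] left=[] right=[] parent=C
Step 5 (up): focus=C path=0 depth=1 children=['Y'] left=[] right=['D', 'L'] parent=K

Answer: C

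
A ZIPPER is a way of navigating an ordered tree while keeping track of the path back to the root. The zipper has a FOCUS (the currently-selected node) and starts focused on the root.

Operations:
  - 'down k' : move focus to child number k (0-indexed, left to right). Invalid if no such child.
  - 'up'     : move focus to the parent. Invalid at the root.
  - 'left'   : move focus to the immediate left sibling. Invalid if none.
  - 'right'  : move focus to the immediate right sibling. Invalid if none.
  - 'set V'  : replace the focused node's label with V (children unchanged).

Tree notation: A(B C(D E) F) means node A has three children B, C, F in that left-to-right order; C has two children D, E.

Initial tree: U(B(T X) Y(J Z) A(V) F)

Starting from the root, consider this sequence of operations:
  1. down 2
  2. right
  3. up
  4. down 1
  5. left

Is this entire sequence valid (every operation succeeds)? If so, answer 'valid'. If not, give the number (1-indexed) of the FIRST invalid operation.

Step 1 (down 2): focus=A path=2 depth=1 children=['V'] left=['B', 'Y'] right=['F'] parent=U
Step 2 (right): focus=F path=3 depth=1 children=[] left=['B', 'Y', 'A'] right=[] parent=U
Step 3 (up): focus=U path=root depth=0 children=['B', 'Y', 'A', 'F'] (at root)
Step 4 (down 1): focus=Y path=1 depth=1 children=['J', 'Z'] left=['B'] right=['A', 'F'] parent=U
Step 5 (left): focus=B path=0 depth=1 children=['T', 'X'] left=[] right=['Y', 'A', 'F'] parent=U

Answer: valid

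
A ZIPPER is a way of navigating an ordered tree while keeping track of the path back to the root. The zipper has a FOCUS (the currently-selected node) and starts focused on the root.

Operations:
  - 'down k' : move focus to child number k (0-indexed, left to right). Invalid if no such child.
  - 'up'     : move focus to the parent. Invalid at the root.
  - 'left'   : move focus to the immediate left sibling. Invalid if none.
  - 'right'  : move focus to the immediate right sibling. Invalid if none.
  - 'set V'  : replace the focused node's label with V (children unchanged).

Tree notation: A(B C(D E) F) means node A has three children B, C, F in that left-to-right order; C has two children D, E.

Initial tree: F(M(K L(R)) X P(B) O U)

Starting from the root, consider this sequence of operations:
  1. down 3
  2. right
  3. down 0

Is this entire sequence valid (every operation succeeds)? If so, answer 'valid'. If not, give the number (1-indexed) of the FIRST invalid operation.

Step 1 (down 3): focus=O path=3 depth=1 children=[] left=['M', 'X', 'P'] right=['U'] parent=F
Step 2 (right): focus=U path=4 depth=1 children=[] left=['M', 'X', 'P', 'O'] right=[] parent=F
Step 3 (down 0): INVALID

Answer: 3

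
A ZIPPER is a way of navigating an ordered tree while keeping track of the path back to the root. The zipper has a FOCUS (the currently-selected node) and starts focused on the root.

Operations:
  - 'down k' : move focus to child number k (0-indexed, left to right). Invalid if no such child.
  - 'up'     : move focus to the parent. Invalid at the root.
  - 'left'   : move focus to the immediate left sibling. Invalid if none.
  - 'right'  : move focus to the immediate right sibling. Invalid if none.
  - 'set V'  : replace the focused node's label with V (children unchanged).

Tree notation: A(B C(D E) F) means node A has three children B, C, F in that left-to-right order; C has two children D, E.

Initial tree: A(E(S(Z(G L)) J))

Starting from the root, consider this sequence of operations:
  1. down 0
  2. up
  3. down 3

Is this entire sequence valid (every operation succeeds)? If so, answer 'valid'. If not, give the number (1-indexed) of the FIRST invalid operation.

Step 1 (down 0): focus=E path=0 depth=1 children=['S', 'J'] left=[] right=[] parent=A
Step 2 (up): focus=A path=root depth=0 children=['E'] (at root)
Step 3 (down 3): INVALID

Answer: 3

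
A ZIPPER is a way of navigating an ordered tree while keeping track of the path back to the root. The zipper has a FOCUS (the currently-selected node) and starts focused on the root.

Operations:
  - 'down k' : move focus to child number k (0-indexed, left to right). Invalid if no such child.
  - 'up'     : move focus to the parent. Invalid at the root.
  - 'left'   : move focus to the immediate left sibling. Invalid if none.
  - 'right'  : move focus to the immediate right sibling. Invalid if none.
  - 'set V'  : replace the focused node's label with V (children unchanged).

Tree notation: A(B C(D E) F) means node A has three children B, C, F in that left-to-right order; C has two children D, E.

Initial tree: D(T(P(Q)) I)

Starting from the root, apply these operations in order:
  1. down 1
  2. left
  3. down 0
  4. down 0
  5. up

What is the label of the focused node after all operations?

Step 1 (down 1): focus=I path=1 depth=1 children=[] left=['T'] right=[] parent=D
Step 2 (left): focus=T path=0 depth=1 children=['P'] left=[] right=['I'] parent=D
Step 3 (down 0): focus=P path=0/0 depth=2 children=['Q'] left=[] right=[] parent=T
Step 4 (down 0): focus=Q path=0/0/0 depth=3 children=[] left=[] right=[] parent=P
Step 5 (up): focus=P path=0/0 depth=2 children=['Q'] left=[] right=[] parent=T

Answer: P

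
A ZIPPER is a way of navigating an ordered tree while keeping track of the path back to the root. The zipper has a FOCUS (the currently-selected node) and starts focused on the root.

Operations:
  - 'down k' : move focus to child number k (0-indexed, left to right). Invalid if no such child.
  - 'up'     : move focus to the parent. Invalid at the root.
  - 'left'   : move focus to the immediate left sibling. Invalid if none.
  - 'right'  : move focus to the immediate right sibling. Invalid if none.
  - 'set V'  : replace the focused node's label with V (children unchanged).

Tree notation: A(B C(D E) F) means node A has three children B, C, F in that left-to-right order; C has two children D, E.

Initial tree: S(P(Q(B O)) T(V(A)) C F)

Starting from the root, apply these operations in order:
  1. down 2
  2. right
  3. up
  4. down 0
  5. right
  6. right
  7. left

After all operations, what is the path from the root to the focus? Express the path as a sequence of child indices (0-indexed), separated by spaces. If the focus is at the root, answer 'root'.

Step 1 (down 2): focus=C path=2 depth=1 children=[] left=['P', 'T'] right=['F'] parent=S
Step 2 (right): focus=F path=3 depth=1 children=[] left=['P', 'T', 'C'] right=[] parent=S
Step 3 (up): focus=S path=root depth=0 children=['P', 'T', 'C', 'F'] (at root)
Step 4 (down 0): focus=P path=0 depth=1 children=['Q'] left=[] right=['T', 'C', 'F'] parent=S
Step 5 (right): focus=T path=1 depth=1 children=['V'] left=['P'] right=['C', 'F'] parent=S
Step 6 (right): focus=C path=2 depth=1 children=[] left=['P', 'T'] right=['F'] parent=S
Step 7 (left): focus=T path=1 depth=1 children=['V'] left=['P'] right=['C', 'F'] parent=S

Answer: 1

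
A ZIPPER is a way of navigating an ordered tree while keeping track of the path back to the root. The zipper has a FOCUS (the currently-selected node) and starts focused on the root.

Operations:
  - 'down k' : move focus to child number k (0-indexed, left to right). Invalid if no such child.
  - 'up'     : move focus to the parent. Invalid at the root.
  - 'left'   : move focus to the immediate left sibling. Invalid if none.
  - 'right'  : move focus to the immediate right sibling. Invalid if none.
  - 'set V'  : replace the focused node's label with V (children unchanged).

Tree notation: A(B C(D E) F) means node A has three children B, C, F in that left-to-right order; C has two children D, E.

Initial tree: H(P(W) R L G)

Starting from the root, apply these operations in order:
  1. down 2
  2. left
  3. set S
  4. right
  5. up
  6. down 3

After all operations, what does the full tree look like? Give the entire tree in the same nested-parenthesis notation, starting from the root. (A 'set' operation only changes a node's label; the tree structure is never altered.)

Step 1 (down 2): focus=L path=2 depth=1 children=[] left=['P', 'R'] right=['G'] parent=H
Step 2 (left): focus=R path=1 depth=1 children=[] left=['P'] right=['L', 'G'] parent=H
Step 3 (set S): focus=S path=1 depth=1 children=[] left=['P'] right=['L', 'G'] parent=H
Step 4 (right): focus=L path=2 depth=1 children=[] left=['P', 'S'] right=['G'] parent=H
Step 5 (up): focus=H path=root depth=0 children=['P', 'S', 'L', 'G'] (at root)
Step 6 (down 3): focus=G path=3 depth=1 children=[] left=['P', 'S', 'L'] right=[] parent=H

Answer: H(P(W) S L G)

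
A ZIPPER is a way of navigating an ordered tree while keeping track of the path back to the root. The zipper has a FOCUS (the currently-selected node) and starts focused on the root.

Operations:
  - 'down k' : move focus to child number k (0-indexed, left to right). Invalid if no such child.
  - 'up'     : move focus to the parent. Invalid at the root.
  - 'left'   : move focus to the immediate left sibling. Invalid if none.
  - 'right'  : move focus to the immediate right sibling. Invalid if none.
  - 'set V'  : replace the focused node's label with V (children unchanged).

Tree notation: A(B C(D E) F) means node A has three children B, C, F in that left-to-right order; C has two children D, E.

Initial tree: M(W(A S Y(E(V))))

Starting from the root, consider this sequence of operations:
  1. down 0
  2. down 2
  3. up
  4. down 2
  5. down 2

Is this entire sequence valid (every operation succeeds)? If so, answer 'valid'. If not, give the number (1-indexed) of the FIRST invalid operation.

Step 1 (down 0): focus=W path=0 depth=1 children=['A', 'S', 'Y'] left=[] right=[] parent=M
Step 2 (down 2): focus=Y path=0/2 depth=2 children=['E'] left=['A', 'S'] right=[] parent=W
Step 3 (up): focus=W path=0 depth=1 children=['A', 'S', 'Y'] left=[] right=[] parent=M
Step 4 (down 2): focus=Y path=0/2 depth=2 children=['E'] left=['A', 'S'] right=[] parent=W
Step 5 (down 2): INVALID

Answer: 5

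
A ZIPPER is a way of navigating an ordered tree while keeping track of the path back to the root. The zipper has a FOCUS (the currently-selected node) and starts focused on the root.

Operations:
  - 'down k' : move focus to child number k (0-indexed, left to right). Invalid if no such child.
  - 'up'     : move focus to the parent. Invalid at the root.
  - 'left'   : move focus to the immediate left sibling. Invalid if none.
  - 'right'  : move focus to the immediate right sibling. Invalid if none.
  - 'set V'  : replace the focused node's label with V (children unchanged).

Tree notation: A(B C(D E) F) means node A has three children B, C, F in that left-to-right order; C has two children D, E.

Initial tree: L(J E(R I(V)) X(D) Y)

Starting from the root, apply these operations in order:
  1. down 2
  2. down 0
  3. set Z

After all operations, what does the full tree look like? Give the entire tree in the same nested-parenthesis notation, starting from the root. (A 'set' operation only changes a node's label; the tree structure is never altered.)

Step 1 (down 2): focus=X path=2 depth=1 children=['D'] left=['J', 'E'] right=['Y'] parent=L
Step 2 (down 0): focus=D path=2/0 depth=2 children=[] left=[] right=[] parent=X
Step 3 (set Z): focus=Z path=2/0 depth=2 children=[] left=[] right=[] parent=X

Answer: L(J E(R I(V)) X(Z) Y)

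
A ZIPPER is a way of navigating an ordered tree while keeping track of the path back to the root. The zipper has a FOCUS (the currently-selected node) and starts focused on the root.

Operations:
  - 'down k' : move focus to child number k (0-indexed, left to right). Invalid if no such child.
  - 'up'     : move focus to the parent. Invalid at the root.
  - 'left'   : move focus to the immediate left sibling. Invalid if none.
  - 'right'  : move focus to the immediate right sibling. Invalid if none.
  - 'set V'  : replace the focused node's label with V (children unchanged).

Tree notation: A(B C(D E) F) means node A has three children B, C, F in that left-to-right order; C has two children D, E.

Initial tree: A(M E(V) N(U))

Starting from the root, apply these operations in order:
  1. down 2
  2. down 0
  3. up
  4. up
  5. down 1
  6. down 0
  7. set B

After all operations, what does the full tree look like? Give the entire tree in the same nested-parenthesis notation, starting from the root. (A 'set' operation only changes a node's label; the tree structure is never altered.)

Step 1 (down 2): focus=N path=2 depth=1 children=['U'] left=['M', 'E'] right=[] parent=A
Step 2 (down 0): focus=U path=2/0 depth=2 children=[] left=[] right=[] parent=N
Step 3 (up): focus=N path=2 depth=1 children=['U'] left=['M', 'E'] right=[] parent=A
Step 4 (up): focus=A path=root depth=0 children=['M', 'E', 'N'] (at root)
Step 5 (down 1): focus=E path=1 depth=1 children=['V'] left=['M'] right=['N'] parent=A
Step 6 (down 0): focus=V path=1/0 depth=2 children=[] left=[] right=[] parent=E
Step 7 (set B): focus=B path=1/0 depth=2 children=[] left=[] right=[] parent=E

Answer: A(M E(B) N(U))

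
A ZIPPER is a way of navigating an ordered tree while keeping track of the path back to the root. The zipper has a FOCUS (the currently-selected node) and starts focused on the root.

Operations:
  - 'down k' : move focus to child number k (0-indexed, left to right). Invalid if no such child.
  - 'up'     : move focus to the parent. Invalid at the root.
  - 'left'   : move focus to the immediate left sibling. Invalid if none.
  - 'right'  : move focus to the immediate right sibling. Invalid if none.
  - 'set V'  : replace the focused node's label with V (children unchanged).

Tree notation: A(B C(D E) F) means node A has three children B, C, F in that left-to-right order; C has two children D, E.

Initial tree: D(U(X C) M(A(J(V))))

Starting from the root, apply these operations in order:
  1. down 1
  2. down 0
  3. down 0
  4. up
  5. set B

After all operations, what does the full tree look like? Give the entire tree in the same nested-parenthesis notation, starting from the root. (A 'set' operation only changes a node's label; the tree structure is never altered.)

Step 1 (down 1): focus=M path=1 depth=1 children=['A'] left=['U'] right=[] parent=D
Step 2 (down 0): focus=A path=1/0 depth=2 children=['J'] left=[] right=[] parent=M
Step 3 (down 0): focus=J path=1/0/0 depth=3 children=['V'] left=[] right=[] parent=A
Step 4 (up): focus=A path=1/0 depth=2 children=['J'] left=[] right=[] parent=M
Step 5 (set B): focus=B path=1/0 depth=2 children=['J'] left=[] right=[] parent=M

Answer: D(U(X C) M(B(J(V))))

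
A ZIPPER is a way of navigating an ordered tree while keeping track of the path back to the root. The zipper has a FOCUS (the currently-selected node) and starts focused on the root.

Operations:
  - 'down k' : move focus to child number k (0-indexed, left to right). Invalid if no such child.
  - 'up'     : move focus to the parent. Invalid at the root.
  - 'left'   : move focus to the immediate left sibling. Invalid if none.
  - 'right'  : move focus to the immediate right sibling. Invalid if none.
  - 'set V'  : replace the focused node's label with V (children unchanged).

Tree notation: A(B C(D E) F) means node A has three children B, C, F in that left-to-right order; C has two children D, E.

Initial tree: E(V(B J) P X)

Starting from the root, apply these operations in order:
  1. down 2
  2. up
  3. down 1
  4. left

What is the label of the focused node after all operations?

Answer: V

Derivation:
Step 1 (down 2): focus=X path=2 depth=1 children=[] left=['V', 'P'] right=[] parent=E
Step 2 (up): focus=E path=root depth=0 children=['V', 'P', 'X'] (at root)
Step 3 (down 1): focus=P path=1 depth=1 children=[] left=['V'] right=['X'] parent=E
Step 4 (left): focus=V path=0 depth=1 children=['B', 'J'] left=[] right=['P', 'X'] parent=E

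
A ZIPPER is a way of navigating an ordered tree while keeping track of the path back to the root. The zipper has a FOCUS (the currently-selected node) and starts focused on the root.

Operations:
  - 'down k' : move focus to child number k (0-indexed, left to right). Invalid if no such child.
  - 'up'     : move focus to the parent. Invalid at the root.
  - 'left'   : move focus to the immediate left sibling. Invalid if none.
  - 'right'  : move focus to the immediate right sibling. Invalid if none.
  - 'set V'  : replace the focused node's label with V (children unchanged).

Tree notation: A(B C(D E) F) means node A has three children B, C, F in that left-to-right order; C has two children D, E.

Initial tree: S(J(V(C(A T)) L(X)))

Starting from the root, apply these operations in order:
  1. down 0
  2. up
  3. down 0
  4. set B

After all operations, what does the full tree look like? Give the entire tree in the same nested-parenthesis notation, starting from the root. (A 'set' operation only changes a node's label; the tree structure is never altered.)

Step 1 (down 0): focus=J path=0 depth=1 children=['V', 'L'] left=[] right=[] parent=S
Step 2 (up): focus=S path=root depth=0 children=['J'] (at root)
Step 3 (down 0): focus=J path=0 depth=1 children=['V', 'L'] left=[] right=[] parent=S
Step 4 (set B): focus=B path=0 depth=1 children=['V', 'L'] left=[] right=[] parent=S

Answer: S(B(V(C(A T)) L(X)))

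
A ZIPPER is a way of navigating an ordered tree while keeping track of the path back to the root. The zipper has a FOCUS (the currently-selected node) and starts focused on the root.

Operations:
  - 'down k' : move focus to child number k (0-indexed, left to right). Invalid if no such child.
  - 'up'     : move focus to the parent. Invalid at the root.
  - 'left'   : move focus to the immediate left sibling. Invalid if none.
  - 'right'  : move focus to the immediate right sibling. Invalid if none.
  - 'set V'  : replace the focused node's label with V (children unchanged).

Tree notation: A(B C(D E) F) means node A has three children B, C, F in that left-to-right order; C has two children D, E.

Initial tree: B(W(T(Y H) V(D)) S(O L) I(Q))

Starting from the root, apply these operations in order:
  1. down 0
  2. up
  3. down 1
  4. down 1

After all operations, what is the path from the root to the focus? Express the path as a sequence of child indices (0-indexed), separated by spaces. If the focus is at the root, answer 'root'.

Answer: 1 1

Derivation:
Step 1 (down 0): focus=W path=0 depth=1 children=['T', 'V'] left=[] right=['S', 'I'] parent=B
Step 2 (up): focus=B path=root depth=0 children=['W', 'S', 'I'] (at root)
Step 3 (down 1): focus=S path=1 depth=1 children=['O', 'L'] left=['W'] right=['I'] parent=B
Step 4 (down 1): focus=L path=1/1 depth=2 children=[] left=['O'] right=[] parent=S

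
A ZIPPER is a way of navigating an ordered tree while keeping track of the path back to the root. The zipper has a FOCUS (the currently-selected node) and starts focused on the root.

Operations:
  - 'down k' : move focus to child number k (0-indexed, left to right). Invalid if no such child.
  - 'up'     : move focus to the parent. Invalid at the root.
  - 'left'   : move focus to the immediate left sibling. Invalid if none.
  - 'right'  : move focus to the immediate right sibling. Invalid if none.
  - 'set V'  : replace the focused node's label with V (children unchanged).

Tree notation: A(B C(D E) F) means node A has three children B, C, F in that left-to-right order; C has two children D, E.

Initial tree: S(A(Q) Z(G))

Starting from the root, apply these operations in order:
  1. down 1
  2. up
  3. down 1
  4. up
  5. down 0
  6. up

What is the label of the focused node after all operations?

Step 1 (down 1): focus=Z path=1 depth=1 children=['G'] left=['A'] right=[] parent=S
Step 2 (up): focus=S path=root depth=0 children=['A', 'Z'] (at root)
Step 3 (down 1): focus=Z path=1 depth=1 children=['G'] left=['A'] right=[] parent=S
Step 4 (up): focus=S path=root depth=0 children=['A', 'Z'] (at root)
Step 5 (down 0): focus=A path=0 depth=1 children=['Q'] left=[] right=['Z'] parent=S
Step 6 (up): focus=S path=root depth=0 children=['A', 'Z'] (at root)

Answer: S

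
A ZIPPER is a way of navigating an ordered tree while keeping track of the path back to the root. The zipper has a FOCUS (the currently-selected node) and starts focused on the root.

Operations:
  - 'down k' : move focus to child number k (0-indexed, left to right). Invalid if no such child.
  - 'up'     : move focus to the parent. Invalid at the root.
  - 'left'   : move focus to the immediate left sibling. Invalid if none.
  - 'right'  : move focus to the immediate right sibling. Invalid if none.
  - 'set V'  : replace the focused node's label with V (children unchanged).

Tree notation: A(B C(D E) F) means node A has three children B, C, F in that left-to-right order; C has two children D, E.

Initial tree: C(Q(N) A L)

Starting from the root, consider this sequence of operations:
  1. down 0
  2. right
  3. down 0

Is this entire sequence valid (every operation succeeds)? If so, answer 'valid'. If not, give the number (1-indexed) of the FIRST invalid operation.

Step 1 (down 0): focus=Q path=0 depth=1 children=['N'] left=[] right=['A', 'L'] parent=C
Step 2 (right): focus=A path=1 depth=1 children=[] left=['Q'] right=['L'] parent=C
Step 3 (down 0): INVALID

Answer: 3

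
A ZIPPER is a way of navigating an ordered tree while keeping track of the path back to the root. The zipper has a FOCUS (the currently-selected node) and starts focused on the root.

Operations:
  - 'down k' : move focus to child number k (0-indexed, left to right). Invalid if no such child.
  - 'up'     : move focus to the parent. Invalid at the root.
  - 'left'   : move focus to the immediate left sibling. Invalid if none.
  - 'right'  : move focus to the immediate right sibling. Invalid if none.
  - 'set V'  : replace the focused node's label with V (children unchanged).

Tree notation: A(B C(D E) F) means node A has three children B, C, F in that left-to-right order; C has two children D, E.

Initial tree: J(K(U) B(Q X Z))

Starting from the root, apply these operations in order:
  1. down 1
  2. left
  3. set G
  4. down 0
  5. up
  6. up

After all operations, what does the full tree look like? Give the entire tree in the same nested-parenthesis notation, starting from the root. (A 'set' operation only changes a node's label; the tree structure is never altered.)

Answer: J(G(U) B(Q X Z))

Derivation:
Step 1 (down 1): focus=B path=1 depth=1 children=['Q', 'X', 'Z'] left=['K'] right=[] parent=J
Step 2 (left): focus=K path=0 depth=1 children=['U'] left=[] right=['B'] parent=J
Step 3 (set G): focus=G path=0 depth=1 children=['U'] left=[] right=['B'] parent=J
Step 4 (down 0): focus=U path=0/0 depth=2 children=[] left=[] right=[] parent=G
Step 5 (up): focus=G path=0 depth=1 children=['U'] left=[] right=['B'] parent=J
Step 6 (up): focus=J path=root depth=0 children=['G', 'B'] (at root)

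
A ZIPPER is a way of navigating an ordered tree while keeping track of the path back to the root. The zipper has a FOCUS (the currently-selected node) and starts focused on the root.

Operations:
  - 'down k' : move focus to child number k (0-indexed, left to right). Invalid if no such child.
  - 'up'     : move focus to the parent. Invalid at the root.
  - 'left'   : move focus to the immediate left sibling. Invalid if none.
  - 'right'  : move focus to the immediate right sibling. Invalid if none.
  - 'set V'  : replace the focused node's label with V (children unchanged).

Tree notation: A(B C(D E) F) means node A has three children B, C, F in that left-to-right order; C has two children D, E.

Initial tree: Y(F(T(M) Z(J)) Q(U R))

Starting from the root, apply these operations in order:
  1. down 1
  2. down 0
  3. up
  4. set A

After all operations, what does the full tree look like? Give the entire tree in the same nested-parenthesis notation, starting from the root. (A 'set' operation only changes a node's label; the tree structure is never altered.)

Answer: Y(F(T(M) Z(J)) A(U R))

Derivation:
Step 1 (down 1): focus=Q path=1 depth=1 children=['U', 'R'] left=['F'] right=[] parent=Y
Step 2 (down 0): focus=U path=1/0 depth=2 children=[] left=[] right=['R'] parent=Q
Step 3 (up): focus=Q path=1 depth=1 children=['U', 'R'] left=['F'] right=[] parent=Y
Step 4 (set A): focus=A path=1 depth=1 children=['U', 'R'] left=['F'] right=[] parent=Y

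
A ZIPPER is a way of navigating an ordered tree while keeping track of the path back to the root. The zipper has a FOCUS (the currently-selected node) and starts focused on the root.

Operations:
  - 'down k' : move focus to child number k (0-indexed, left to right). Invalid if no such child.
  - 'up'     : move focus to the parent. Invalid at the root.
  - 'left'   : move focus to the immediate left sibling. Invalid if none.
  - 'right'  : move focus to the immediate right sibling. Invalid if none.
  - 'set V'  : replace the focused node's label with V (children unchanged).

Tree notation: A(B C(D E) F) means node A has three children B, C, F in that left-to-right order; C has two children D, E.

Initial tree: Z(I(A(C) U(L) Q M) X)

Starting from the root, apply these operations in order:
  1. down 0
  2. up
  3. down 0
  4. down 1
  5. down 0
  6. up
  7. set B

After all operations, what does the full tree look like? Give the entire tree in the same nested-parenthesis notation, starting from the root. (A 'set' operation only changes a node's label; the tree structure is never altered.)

Step 1 (down 0): focus=I path=0 depth=1 children=['A', 'U', 'Q', 'M'] left=[] right=['X'] parent=Z
Step 2 (up): focus=Z path=root depth=0 children=['I', 'X'] (at root)
Step 3 (down 0): focus=I path=0 depth=1 children=['A', 'U', 'Q', 'M'] left=[] right=['X'] parent=Z
Step 4 (down 1): focus=U path=0/1 depth=2 children=['L'] left=['A'] right=['Q', 'M'] parent=I
Step 5 (down 0): focus=L path=0/1/0 depth=3 children=[] left=[] right=[] parent=U
Step 6 (up): focus=U path=0/1 depth=2 children=['L'] left=['A'] right=['Q', 'M'] parent=I
Step 7 (set B): focus=B path=0/1 depth=2 children=['L'] left=['A'] right=['Q', 'M'] parent=I

Answer: Z(I(A(C) B(L) Q M) X)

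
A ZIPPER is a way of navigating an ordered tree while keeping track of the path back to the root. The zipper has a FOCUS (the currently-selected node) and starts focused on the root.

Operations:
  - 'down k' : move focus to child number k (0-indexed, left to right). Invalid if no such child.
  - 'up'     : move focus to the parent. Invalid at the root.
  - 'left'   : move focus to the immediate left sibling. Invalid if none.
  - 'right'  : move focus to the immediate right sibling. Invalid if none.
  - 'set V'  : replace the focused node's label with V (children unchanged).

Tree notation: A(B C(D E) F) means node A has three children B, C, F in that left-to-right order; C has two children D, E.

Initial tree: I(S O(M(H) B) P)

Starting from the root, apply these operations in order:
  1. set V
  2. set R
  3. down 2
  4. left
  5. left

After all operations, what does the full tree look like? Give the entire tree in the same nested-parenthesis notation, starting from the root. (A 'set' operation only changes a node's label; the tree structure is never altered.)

Step 1 (set V): focus=V path=root depth=0 children=['S', 'O', 'P'] (at root)
Step 2 (set R): focus=R path=root depth=0 children=['S', 'O', 'P'] (at root)
Step 3 (down 2): focus=P path=2 depth=1 children=[] left=['S', 'O'] right=[] parent=R
Step 4 (left): focus=O path=1 depth=1 children=['M', 'B'] left=['S'] right=['P'] parent=R
Step 5 (left): focus=S path=0 depth=1 children=[] left=[] right=['O', 'P'] parent=R

Answer: R(S O(M(H) B) P)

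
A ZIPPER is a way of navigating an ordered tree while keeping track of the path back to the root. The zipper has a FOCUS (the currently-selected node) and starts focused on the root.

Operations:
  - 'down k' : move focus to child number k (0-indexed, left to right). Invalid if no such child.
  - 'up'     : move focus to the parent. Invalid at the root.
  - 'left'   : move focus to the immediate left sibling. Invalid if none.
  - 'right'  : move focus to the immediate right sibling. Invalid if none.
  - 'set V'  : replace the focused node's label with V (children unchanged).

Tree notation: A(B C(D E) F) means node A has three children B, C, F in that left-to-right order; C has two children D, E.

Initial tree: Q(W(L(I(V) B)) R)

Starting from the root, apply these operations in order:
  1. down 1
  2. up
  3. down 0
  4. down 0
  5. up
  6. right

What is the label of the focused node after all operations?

Step 1 (down 1): focus=R path=1 depth=1 children=[] left=['W'] right=[] parent=Q
Step 2 (up): focus=Q path=root depth=0 children=['W', 'R'] (at root)
Step 3 (down 0): focus=W path=0 depth=1 children=['L'] left=[] right=['R'] parent=Q
Step 4 (down 0): focus=L path=0/0 depth=2 children=['I', 'B'] left=[] right=[] parent=W
Step 5 (up): focus=W path=0 depth=1 children=['L'] left=[] right=['R'] parent=Q
Step 6 (right): focus=R path=1 depth=1 children=[] left=['W'] right=[] parent=Q

Answer: R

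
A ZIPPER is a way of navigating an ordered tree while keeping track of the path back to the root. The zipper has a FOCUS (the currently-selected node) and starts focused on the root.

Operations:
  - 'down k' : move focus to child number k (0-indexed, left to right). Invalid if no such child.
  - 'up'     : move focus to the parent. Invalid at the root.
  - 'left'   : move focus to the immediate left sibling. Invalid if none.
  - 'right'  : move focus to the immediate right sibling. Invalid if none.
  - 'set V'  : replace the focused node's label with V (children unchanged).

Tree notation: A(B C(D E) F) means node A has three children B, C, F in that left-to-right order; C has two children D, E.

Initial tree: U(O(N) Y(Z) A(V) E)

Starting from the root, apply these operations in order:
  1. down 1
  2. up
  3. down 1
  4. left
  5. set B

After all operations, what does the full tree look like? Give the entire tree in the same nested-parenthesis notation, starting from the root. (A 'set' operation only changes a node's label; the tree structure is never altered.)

Answer: U(B(N) Y(Z) A(V) E)

Derivation:
Step 1 (down 1): focus=Y path=1 depth=1 children=['Z'] left=['O'] right=['A', 'E'] parent=U
Step 2 (up): focus=U path=root depth=0 children=['O', 'Y', 'A', 'E'] (at root)
Step 3 (down 1): focus=Y path=1 depth=1 children=['Z'] left=['O'] right=['A', 'E'] parent=U
Step 4 (left): focus=O path=0 depth=1 children=['N'] left=[] right=['Y', 'A', 'E'] parent=U
Step 5 (set B): focus=B path=0 depth=1 children=['N'] left=[] right=['Y', 'A', 'E'] parent=U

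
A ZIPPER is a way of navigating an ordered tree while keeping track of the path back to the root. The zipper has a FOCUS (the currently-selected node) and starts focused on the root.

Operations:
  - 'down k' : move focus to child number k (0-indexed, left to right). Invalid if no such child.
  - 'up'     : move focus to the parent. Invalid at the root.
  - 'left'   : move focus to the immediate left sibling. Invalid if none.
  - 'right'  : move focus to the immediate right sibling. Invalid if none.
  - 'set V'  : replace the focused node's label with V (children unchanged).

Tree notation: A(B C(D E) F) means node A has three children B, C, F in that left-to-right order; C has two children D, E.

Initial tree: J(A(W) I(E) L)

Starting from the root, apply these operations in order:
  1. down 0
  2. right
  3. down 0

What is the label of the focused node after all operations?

Answer: E

Derivation:
Step 1 (down 0): focus=A path=0 depth=1 children=['W'] left=[] right=['I', 'L'] parent=J
Step 2 (right): focus=I path=1 depth=1 children=['E'] left=['A'] right=['L'] parent=J
Step 3 (down 0): focus=E path=1/0 depth=2 children=[] left=[] right=[] parent=I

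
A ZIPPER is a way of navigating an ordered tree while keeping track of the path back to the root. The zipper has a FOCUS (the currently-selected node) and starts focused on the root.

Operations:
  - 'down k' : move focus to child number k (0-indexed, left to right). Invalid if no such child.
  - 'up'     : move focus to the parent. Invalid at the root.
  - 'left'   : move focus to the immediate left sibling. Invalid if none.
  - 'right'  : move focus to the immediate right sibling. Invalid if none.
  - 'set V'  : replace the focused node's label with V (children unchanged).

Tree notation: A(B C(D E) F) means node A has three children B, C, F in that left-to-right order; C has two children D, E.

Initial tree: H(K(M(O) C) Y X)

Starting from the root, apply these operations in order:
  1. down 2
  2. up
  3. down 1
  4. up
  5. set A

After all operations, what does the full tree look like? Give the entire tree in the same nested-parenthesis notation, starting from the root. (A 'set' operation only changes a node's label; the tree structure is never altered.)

Answer: A(K(M(O) C) Y X)

Derivation:
Step 1 (down 2): focus=X path=2 depth=1 children=[] left=['K', 'Y'] right=[] parent=H
Step 2 (up): focus=H path=root depth=0 children=['K', 'Y', 'X'] (at root)
Step 3 (down 1): focus=Y path=1 depth=1 children=[] left=['K'] right=['X'] parent=H
Step 4 (up): focus=H path=root depth=0 children=['K', 'Y', 'X'] (at root)
Step 5 (set A): focus=A path=root depth=0 children=['K', 'Y', 'X'] (at root)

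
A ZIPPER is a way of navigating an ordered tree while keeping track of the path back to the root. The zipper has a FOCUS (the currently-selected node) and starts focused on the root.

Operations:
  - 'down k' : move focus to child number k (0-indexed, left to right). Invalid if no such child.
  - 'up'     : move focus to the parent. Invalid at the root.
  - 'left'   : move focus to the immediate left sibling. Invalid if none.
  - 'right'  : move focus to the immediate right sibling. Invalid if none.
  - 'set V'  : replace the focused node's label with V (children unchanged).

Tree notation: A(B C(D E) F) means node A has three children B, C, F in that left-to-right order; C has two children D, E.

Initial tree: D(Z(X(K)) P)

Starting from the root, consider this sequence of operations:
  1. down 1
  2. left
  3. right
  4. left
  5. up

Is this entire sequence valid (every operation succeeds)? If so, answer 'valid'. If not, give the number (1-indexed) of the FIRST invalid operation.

Step 1 (down 1): focus=P path=1 depth=1 children=[] left=['Z'] right=[] parent=D
Step 2 (left): focus=Z path=0 depth=1 children=['X'] left=[] right=['P'] parent=D
Step 3 (right): focus=P path=1 depth=1 children=[] left=['Z'] right=[] parent=D
Step 4 (left): focus=Z path=0 depth=1 children=['X'] left=[] right=['P'] parent=D
Step 5 (up): focus=D path=root depth=0 children=['Z', 'P'] (at root)

Answer: valid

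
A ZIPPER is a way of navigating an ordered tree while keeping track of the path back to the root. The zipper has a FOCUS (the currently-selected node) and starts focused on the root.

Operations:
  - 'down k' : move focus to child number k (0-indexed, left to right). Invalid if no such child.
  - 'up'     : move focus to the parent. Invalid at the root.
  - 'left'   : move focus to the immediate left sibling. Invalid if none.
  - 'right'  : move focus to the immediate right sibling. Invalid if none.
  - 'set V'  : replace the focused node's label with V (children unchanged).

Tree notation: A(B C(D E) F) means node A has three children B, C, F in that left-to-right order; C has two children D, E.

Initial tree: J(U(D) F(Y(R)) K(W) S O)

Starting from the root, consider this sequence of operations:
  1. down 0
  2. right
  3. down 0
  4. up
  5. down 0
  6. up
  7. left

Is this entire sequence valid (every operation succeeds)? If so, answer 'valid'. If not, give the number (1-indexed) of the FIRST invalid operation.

Step 1 (down 0): focus=U path=0 depth=1 children=['D'] left=[] right=['F', 'K', 'S', 'O'] parent=J
Step 2 (right): focus=F path=1 depth=1 children=['Y'] left=['U'] right=['K', 'S', 'O'] parent=J
Step 3 (down 0): focus=Y path=1/0 depth=2 children=['R'] left=[] right=[] parent=F
Step 4 (up): focus=F path=1 depth=1 children=['Y'] left=['U'] right=['K', 'S', 'O'] parent=J
Step 5 (down 0): focus=Y path=1/0 depth=2 children=['R'] left=[] right=[] parent=F
Step 6 (up): focus=F path=1 depth=1 children=['Y'] left=['U'] right=['K', 'S', 'O'] parent=J
Step 7 (left): focus=U path=0 depth=1 children=['D'] left=[] right=['F', 'K', 'S', 'O'] parent=J

Answer: valid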